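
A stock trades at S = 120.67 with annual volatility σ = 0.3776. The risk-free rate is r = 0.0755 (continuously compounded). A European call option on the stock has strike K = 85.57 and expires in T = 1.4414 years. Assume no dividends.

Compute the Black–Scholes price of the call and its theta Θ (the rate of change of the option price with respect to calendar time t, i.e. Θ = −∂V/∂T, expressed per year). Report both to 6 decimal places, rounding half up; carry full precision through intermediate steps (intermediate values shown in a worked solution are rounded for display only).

σ√T = 0.3776·√1.4414 = 0.453340
d₁ = (ln(S/K) + (r+σ²/2)T) / (σ√T) = (ln(120.67/85.57) + (0.0755+0.3776²/2)·1.4414) / 0.453340 = (0.343725 + 0.211584) / 0.453340 = 1.224928
d₂ = d₁ − σ√T = 1.224928 − 0.453340 = 0.771588
e^{−rT} = e^{−0.0755·1.4414} = 0.896887
N(d₁) = 0.889699,  N(d₂) = 0.779821
Call price V = S·N(d₁) − K·e^{−rT}·N(d₂) = 107.359960 − 59.848587 = 47.511372
φ(d₁) = (1/√(2π))·e^{−d₁²/2} = 0.188405
Θ = −S·φ(d₁)·σ/(2√T) − r·K·e^{−rT}·N(d₂) = −3.575204 − 4.518568 = -8.093772

price = 47.511372
Θ = -8.093772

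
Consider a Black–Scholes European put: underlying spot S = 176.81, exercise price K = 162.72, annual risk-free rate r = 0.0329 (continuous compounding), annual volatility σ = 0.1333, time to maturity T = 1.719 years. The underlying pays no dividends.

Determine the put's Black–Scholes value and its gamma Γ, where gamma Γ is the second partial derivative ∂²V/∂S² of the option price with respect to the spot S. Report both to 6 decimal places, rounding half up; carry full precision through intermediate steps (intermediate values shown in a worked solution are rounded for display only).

σ√T = 0.1333·√1.719 = 0.174770
d₁ = (ln(S/K) + (r+σ²/2)T) / (σ√T) = (ln(176.81/162.72) + (0.0329+0.1333²/2)·1.719) / 0.174770 = (0.083045 + 0.071827) / 0.174770 = 0.886146
d₂ = d₁ − σ√T = 0.886146 − 0.174770 = 0.711376
e^{−rT} = e^{−0.0329·1.719} = 0.945014
N(−d₁) = 0.187769,  N(−d₂) = 0.238426
Put price V = K·e^{−rT}·N(−d₂) − S·N(−d₁) = 36.663367 − 33.199493 = 3.463875
φ(d₁) = (1/√(2π))·e^{−d₁²/2} = 0.269398
Γ = φ(d₁) / (S·σ·√T) = 0.008718

price = 3.463875
Γ = 0.008718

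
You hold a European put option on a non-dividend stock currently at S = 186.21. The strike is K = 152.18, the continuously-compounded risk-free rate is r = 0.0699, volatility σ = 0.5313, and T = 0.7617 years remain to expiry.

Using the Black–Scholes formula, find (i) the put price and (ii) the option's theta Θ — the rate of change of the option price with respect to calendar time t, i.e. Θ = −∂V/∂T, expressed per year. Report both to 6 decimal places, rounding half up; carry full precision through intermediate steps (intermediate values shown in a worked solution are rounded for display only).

σ√T = 0.5313·√0.7617 = 0.463694
d₁ = (ln(S/K) + (r+σ²/2)T) / (σ√T) = (ln(186.21/152.18) + (0.0699+0.5313²/2)·0.7617) / 0.463694 = (0.201811 + 0.160749) / 0.463694 = 0.781895
d₂ = d₁ − σ√T = 0.781895 − 0.463694 = 0.318200
e^{−rT} = e^{−0.0699·0.7617} = 0.948150
N(−d₁) = 0.217138,  N(−d₂) = 0.375167
Put price V = K·e^{−rT}·N(−d₂) − S·N(−d₁) = 54.132564 − 40.433317 = 13.699247
φ(d₁) = (1/√(2π))·e^{−d₁²/2} = 0.293870
Θ = −S·φ(d₁)·σ/(2√T) + r·K·e^{−rT}·N(−d₂) = −16.656201 + 3.783866 = -12.872335

price = 13.699247
Θ = -12.872335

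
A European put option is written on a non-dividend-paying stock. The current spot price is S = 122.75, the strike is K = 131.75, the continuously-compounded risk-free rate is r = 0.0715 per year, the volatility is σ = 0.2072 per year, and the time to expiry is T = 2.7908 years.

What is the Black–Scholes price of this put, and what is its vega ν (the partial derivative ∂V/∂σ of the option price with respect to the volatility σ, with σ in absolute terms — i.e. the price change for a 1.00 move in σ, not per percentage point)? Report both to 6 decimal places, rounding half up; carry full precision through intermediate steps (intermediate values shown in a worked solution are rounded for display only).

σ√T = 0.2072·√2.7908 = 0.346142
d₁ = (ln(S/K) + (r+σ²/2)T) / (σ√T) = (ln(122.75/131.75) + (0.0715+0.2072²/2)·2.7908) / 0.346142 = (-0.070756 + 0.259449) / 0.346142 = 0.545132
d₂ = d₁ − σ√T = 0.545132 − 0.346142 = 0.198990
e^{−rT} = e^{−0.0715·2.7908} = 0.819106
N(−d₁) = 0.292831,  N(−d₂) = 0.421135
Put price V = K·e^{−rT}·N(−d₂) − S·N(−d₁) = 45.447737 − 35.945066 = 9.502671
φ(d₁) = (1/√(2π))·e^{−d₁²/2} = 0.343859
ν = S·φ(d₁)·√T = 70.512580

price = 9.502671
ν = 70.512580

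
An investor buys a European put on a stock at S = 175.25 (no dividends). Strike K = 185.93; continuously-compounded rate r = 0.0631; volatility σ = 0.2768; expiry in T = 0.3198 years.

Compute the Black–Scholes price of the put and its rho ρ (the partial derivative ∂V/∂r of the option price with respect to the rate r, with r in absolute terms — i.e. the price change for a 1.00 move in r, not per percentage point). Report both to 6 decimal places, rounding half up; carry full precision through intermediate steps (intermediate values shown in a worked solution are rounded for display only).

σ√T = 0.2768·√0.3198 = 0.156533
d₁ = (ln(S/K) + (r+σ²/2)T) / (σ√T) = (ln(175.25/185.93) + (0.0631+0.2768²/2)·0.3198) / 0.156533 = (-0.059157 + 0.032431) / 0.156533 = -0.170738
d₂ = d₁ − σ√T = -0.170738 − 0.156533 = -0.327271
e^{−rT} = e^{−0.0631·0.3198} = 0.980023
N(−d₁) = 0.567785,  N(−d₂) = 0.628268
Put price V = K·e^{−rT}·N(−d₂) − S·N(−d₁) = 114.480346 − 99.504341 = 14.976005
ρ = −K·T·e^{−rT}·N(−d₂) = -36.610815

price = 14.976005
ρ = -36.610815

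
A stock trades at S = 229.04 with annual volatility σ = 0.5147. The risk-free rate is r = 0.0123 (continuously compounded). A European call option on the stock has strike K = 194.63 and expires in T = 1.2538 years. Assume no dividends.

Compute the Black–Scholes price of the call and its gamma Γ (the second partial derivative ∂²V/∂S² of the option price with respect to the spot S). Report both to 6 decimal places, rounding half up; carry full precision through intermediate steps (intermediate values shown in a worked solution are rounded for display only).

σ√T = 0.5147·√1.2538 = 0.576326
d₁ = (ln(S/K) + (r+σ²/2)T) / (σ√T) = (ln(229.04/194.63) + (0.0123+0.5147²/2)·1.2538) / 0.576326 = (0.162796 + 0.181498) / 0.576326 = 0.597394
d₂ = d₁ − σ√T = 0.597394 − 0.576326 = 0.021068
e^{−rT} = e^{−0.0123·1.2538} = 0.984697
N(d₁) = 0.724878,  N(d₂) = 0.508404
Call price V = S·N(d₁) − K·e^{−rT}·N(d₂) = 166.026044 − 97.436461 = 68.589583
φ(d₁) = (1/√(2π))·e^{−d₁²/2} = 0.333745
Γ = φ(d₁) / (S·σ·√T) = 0.002528

price = 68.589583
Γ = 0.002528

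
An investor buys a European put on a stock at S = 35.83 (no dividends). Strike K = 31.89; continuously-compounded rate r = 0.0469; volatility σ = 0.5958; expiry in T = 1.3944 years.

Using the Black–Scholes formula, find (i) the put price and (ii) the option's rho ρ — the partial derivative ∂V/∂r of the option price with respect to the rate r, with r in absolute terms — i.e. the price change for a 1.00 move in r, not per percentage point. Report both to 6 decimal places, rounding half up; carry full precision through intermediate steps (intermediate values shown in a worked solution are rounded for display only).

price = 6.341337
ρ = -22.373352

σ√T = 0.5958·√1.3944 = 0.703549
d₁ = (ln(S/K) + (r+σ²/2)T) / (σ√T) = (ln(35.83/31.89) + (0.0469+0.5958²/2)·1.3944) / 0.703549 = (0.116493 + 0.312888) / 0.703549 = 0.610307
d₂ = d₁ − σ√T = 0.610307 − 0.703549 = -0.093242
e^{−rT} = e^{−0.0469·1.3944} = 0.936695
N(−d₁) = 0.270829,  N(−d₂) = 0.537144
Put price V = K·e^{−rT}·N(−d₂) − S·N(−d₁) = 16.045146 − 9.703810 = 6.341337
ρ = −K·T·e^{−rT}·N(−d₂) = -22.373352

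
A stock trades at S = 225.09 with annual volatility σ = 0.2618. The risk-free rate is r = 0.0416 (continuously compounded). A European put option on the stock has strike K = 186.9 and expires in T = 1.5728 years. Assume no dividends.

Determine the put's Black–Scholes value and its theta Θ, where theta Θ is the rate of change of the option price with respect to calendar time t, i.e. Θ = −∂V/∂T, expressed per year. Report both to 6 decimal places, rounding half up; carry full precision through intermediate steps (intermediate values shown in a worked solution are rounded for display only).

price = 8.256383
Θ = -4.089830

σ√T = 0.2618·√1.5728 = 0.328327
d₁ = (ln(S/K) + (r+σ²/2)T) / (σ√T) = (ln(225.09/186.9) + (0.0416+0.2618²/2)·1.5728) / 0.328327 = (0.185927 + 0.119328) / 0.328327 = 0.929727
d₂ = d₁ − σ√T = 0.929727 − 0.328327 = 0.601400
e^{−rT} = e^{−0.0416·1.5728} = 0.936666
N(−d₁) = 0.176256,  N(−d₂) = 0.273787
Put price V = K·e^{−rT}·N(−d₂) − S·N(−d₁) = 47.929895 − 39.673511 = 8.256383
φ(d₁) = (1/√(2π))·e^{−d₁²/2} = 0.258946
Θ = −S·φ(d₁)·σ/(2√T) + r·K·e^{−rT}·N(−d₂) = −6.083713 + 1.993884 = -4.089830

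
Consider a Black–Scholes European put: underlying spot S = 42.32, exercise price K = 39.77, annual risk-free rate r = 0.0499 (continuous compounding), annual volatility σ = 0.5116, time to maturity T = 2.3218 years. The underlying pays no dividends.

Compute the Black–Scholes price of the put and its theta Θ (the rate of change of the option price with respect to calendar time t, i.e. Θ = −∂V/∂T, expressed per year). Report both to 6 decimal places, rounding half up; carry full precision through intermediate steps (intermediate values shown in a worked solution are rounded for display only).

σ√T = 0.5116·√2.3218 = 0.779548
d₁ = (ln(S/K) + (r+σ²/2)T) / (σ√T) = (ln(42.32/39.77) + (0.0499+0.5116²/2)·2.3218) / 0.779548 = (0.062147 + 0.419705) / 0.779548 = 0.618118
d₂ = d₁ − σ√T = 0.618118 − 0.779548 = -0.161431
e^{−rT} = e^{−0.0499·2.3218} = 0.890602
N(−d₁) = 0.268249,  N(−d₂) = 0.564123
Put price V = K·e^{−rT}·N(−d₂) − S·N(−d₁) = 19.980800 − 11.352294 = 8.628506
φ(d₁) = (1/√(2π))·e^{−d₁²/2} = 0.329568
Θ = −S·φ(d₁)·σ/(2√T) + r·K·e^{−rT}·N(−d₂) = −2.341416 + 0.997042 = -1.344374

price = 8.628506
Θ = -1.344374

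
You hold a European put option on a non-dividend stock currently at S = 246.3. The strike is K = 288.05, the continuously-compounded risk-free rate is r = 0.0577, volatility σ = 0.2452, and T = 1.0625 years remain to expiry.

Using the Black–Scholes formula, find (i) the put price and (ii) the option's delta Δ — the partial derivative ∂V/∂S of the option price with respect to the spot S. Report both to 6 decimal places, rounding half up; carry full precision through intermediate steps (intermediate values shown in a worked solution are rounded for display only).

σ√T = 0.2452·√1.0625 = 0.252746
d₁ = (ln(S/K) + (r+σ²/2)T) / (σ√T) = (ln(246.3/288.05) + (0.0577+0.2452²/2)·1.0625) / 0.252746 = (-0.156584 + 0.093247) / 0.252746 = -0.250596
d₂ = d₁ − σ√T = -0.250596 − 0.252746 = -0.503342
e^{−rT} = e^{−0.0577·1.0625} = 0.940535
N(−d₁) = 0.598937,  N(−d₂) = 0.692638
Put price V = K·e^{−rT}·N(−d₂) − S·N(−d₁) = 187.650314 − 147.518097 = 40.132217
Δ = −N(−d₁) = -0.598937

price = 40.132217
Δ = -0.598937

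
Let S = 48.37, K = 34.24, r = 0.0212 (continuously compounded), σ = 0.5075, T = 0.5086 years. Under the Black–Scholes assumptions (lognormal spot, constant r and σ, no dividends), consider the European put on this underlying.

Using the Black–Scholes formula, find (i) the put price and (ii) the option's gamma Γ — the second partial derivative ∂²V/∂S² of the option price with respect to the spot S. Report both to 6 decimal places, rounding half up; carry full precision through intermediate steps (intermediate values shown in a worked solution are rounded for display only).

σ√T = 0.5075·√0.5086 = 0.361930
d₁ = (ln(S/K) + (r+σ²/2)T) / (σ√T) = (ln(48.37/34.24) + (0.0212+0.5075²/2)·0.5086) / 0.361930 = (0.345485 + 0.076279) / 0.361930 = 1.165321
d₂ = d₁ − σ√T = 1.165321 − 0.361930 = 0.803391
e^{−rT} = e^{−0.0212·0.5086} = 0.989276
N(−d₁) = 0.121945,  N(−d₂) = 0.210874
Put price V = K·e^{−rT}·N(−d₂) − S·N(−d₁) = 7.142907 − 5.898462 = 1.244445
φ(d₁) = (1/√(2π))·e^{−d₁²/2} = 0.202316
Γ = φ(d₁) / (S·σ·√T) = 0.011557

price = 1.244445
Γ = 0.011557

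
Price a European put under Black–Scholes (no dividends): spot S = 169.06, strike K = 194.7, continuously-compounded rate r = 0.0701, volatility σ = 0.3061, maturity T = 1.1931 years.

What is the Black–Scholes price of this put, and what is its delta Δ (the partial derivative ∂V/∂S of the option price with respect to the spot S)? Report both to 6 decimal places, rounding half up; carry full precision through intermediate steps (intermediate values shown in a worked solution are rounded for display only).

price = 28.458426
Δ = -0.501998

σ√T = 0.3061·√1.1931 = 0.334350
d₁ = (ln(S/K) + (r+σ²/2)T) / (σ√T) = (ln(169.06/194.7) + (0.0701+0.3061²/2)·1.1931) / 0.334350 = (-0.141206 + 0.139531) / 0.334350 = -0.005009
d₂ = d₁ − σ√T = -0.005009 − 0.334350 = -0.339360
e^{−rT} = e^{−0.0701·1.1931} = 0.919766
N(−d₁) = 0.501998,  N(−d₂) = 0.632831
Put price V = K·e^{−rT}·N(−d₂) − S·N(−d₁) = 113.326276 − 84.867850 = 28.458426
Δ = −N(−d₁) = -0.501998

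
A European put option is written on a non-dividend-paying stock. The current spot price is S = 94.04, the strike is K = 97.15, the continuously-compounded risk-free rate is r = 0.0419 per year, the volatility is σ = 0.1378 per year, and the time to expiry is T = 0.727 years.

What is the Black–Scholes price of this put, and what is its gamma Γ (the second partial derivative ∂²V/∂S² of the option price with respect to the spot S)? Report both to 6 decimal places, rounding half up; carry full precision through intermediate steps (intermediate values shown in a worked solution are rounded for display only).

σ√T = 0.1378·√0.727 = 0.117494
d₁ = (ln(S/K) + (r+σ²/2)T) / (σ√T) = (ln(94.04/97.15) + (0.0419+0.1378²/2)·0.727) / 0.117494 = (-0.032536 + 0.037364) / 0.117494 = 0.041090
d₂ = d₁ − σ√T = 0.041090 − 0.117494 = -0.076405
e^{−rT} = e^{−0.0419·0.727} = 0.969998
N(−d₁) = 0.483612,  N(−d₂) = 0.530451
Put price V = K·e^{−rT}·N(−d₂) − S·N(−d₁) = 49.987247 − 45.478894 = 4.508353
φ(d₁) = (1/√(2π))·e^{−d₁²/2} = 0.398606
Γ = φ(d₁) / (S·σ·√T) = 0.036076

price = 4.508353
Γ = 0.036076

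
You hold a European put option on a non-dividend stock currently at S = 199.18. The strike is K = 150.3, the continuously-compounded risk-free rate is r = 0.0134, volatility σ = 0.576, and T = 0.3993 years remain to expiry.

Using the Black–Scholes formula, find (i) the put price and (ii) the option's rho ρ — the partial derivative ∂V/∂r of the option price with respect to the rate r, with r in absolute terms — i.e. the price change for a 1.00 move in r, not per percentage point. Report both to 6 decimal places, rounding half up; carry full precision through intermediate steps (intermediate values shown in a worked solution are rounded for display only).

σ√T = 0.576·√0.3993 = 0.363975
d₁ = (ln(S/K) + (r+σ²/2)T) / (σ√T) = (ln(199.18/150.3) + (0.0134+0.576²/2)·0.3993) / 0.363975 = (0.281576 + 0.071590) / 0.363975 = 0.970300
d₂ = d₁ − σ√T = 0.970300 − 0.363975 = 0.606324
e^{−rT} = e^{−0.0134·0.3993} = 0.994664
N(−d₁) = 0.165949,  N(−d₂) = 0.272150
Put price V = K·e^{−rT}·N(−d₂) − S·N(−d₁) = 40.685824 − 33.053630 = 7.632194
ρ = −K·T·e^{−rT}·N(−d₂) = -16.245850

price = 7.632194
ρ = -16.245850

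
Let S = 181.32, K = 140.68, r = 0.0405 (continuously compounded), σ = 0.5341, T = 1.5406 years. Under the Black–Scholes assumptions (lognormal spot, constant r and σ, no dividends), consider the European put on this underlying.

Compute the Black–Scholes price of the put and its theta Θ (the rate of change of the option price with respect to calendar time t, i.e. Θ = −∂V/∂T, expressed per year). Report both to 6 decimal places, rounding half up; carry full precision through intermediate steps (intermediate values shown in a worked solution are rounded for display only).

σ√T = 0.5341·√1.5406 = 0.662930
d₁ = (ln(S/K) + (r+σ²/2)T) / (σ√T) = (ln(181.32/140.68) + (0.0405+0.5341²/2)·1.5406) / 0.662930 = (0.253776 + 0.282132) / 0.662930 = 0.808393
d₂ = d₁ − σ√T = 0.808393 − 0.662930 = 0.145463
e^{−rT} = e^{−0.0405·1.5406} = 0.939512
N(−d₁) = 0.209432,  N(−d₂) = 0.442173
Put price V = K·e^{−rT}·N(−d₂) − S·N(−d₁) = 58.442208 − 37.974239 = 20.467969
φ(d₁) = (1/√(2π))·e^{−d₁²/2} = 0.287743
Θ = −S·φ(d₁)·σ/(2√T) + r·K·e^{−rT}·N(−d₂) = −11.225296 + 2.366909 = -8.858387

price = 20.467969
Θ = -8.858387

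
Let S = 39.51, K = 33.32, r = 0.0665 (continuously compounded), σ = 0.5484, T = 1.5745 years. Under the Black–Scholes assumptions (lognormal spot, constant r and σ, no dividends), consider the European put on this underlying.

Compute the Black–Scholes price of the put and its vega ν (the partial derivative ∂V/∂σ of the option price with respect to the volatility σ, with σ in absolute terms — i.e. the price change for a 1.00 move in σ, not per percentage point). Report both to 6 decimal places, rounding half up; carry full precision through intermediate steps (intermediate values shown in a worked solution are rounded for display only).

σ√T = 0.5484·√1.5745 = 0.688127
d₁ = (ln(S/K) + (r+σ²/2)T) / (σ√T) = (ln(39.51/33.32) + (0.0665+0.5484²/2)·1.5745) / 0.688127 = (0.170396 + 0.341464) / 0.688127 = 0.743845
d₂ = d₁ − σ√T = 0.743845 − 0.688127 = 0.055717
e^{−rT} = e^{−0.0665·1.5745} = 0.900591
N(−d₁) = 0.228485,  N(−d₂) = 0.477783
Put price V = K·e^{−rT}·N(−d₂) − S·N(−d₁) = 14.337177 − 9.027451 = 5.309725
φ(d₁) = (1/√(2π))·e^{−d₁²/2} = 0.302525
ν = S·φ(d₁)·√T = 14.998223

price = 5.309725
ν = 14.998223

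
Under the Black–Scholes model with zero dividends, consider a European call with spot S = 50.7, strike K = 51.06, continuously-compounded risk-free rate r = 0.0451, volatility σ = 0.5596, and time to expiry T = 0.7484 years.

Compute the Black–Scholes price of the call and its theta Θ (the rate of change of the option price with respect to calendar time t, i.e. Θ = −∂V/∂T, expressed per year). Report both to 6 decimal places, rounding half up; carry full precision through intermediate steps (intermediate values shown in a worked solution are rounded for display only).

price = 10.250956
Θ = -7.207373

σ√T = 0.5596·√0.7484 = 0.484111
d₁ = (ln(S/K) + (r+σ²/2)T) / (σ√T) = (ln(50.7/51.06) + (0.0451+0.5596²/2)·0.7484) / 0.484111 = (-0.007076 + 0.150934) / 0.484111 = 0.297161
d₂ = d₁ − σ√T = 0.297161 − 0.484111 = -0.186949
e^{−rT} = e^{−0.0451·0.7484} = 0.966810
N(d₁) = 0.616828,  N(d₂) = 0.425850
Call price V = S·N(d₁) − K·e^{−rT}·N(d₂) = 31.273193 − 21.022237 = 10.250956
φ(d₁) = (1/√(2π))·e^{−d₁²/2} = 0.381711
Θ = −S·φ(d₁)·σ/(2√T) − r·K·e^{−rT}·N(d₂) = −6.259270 − 0.948103 = -7.207373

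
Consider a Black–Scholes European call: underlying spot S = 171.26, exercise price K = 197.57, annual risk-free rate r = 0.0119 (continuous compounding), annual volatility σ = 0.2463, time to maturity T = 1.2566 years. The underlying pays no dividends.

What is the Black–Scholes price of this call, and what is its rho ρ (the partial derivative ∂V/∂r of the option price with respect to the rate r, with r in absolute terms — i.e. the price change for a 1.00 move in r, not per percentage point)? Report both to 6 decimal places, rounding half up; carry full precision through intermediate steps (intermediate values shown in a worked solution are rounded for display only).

price = 10.501063
ρ = 66.955455

σ√T = 0.2463·√1.2566 = 0.276098
d₁ = (ln(S/K) + (r+σ²/2)T) / (σ√T) = (ln(171.26/197.57) + (0.0119+0.2463²/2)·1.2566) / 0.276098 = (-0.142910 + 0.053069) / 0.276098 = -0.325398
d₂ = d₁ − σ√T = -0.325398 − 0.276098 = -0.601495
e^{−rT} = e^{−0.0119·1.2566} = 0.985158
N(d₁) = 0.372440,  N(d₂) = 0.273755
Call price V = S·N(d₁) − K·e^{−rT}·N(d₂) = 63.784092 − 53.283029 = 10.501063
ρ = K·T·e^{−rT}·N(d₂) = 66.955455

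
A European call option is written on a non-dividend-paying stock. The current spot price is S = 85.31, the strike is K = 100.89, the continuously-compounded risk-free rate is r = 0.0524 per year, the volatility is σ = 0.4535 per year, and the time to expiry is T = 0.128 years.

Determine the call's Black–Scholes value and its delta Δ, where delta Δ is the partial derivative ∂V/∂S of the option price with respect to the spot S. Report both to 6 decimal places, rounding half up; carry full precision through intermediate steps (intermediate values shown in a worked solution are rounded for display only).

price = 1.265220
Δ = 0.181049

σ√T = 0.4535·√0.128 = 0.162249
d₁ = (ln(S/K) + (r+σ²/2)T) / (σ√T) = (ln(85.31/100.89) + (0.0524+0.4535²/2)·0.128) / 0.162249 = (-0.167739 + 0.019870) / 0.162249 = -0.911374
d₂ = d₁ − σ√T = -0.911374 − 0.162249 = -1.073623
e^{−rT} = e^{−0.0524·0.128} = 0.993315
N(d₁) = 0.181049,  N(d₂) = 0.141496
Call price V = S·N(d₁) − K·e^{−rT}·N(d₂) = 15.445313 − 14.180093 = 1.265220
Δ = N(d₁) = 0.181049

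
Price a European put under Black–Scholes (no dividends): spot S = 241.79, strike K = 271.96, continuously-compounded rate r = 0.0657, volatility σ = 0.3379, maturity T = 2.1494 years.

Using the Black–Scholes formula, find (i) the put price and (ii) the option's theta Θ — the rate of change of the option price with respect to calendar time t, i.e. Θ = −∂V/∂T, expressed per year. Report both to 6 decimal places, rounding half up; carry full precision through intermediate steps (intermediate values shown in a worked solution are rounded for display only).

price = 43.977732
Θ = -1.654469

σ√T = 0.3379·√2.1494 = 0.495390
d₁ = (ln(S/K) + (r+σ²/2)T) / (σ√T) = (ln(241.79/271.96) + (0.0657+0.3379²/2)·2.1494) / 0.495390 = (-0.117585 + 0.263921) / 0.495390 = 0.295395
d₂ = d₁ − σ√T = 0.295395 − 0.495390 = -0.199995
e^{−rT} = e^{−0.0657·2.1494} = 0.868302
N(−d₁) = 0.383846,  N(−d₂) = 0.579258
Put price V = K·e^{−rT}·N(−d₂) − S·N(−d₁) = 136.787881 − 92.810149 = 43.977732
φ(d₁) = (1/√(2π))·e^{−d₁²/2} = 0.381911
Θ = −S·φ(d₁)·σ/(2√T) + r·K·e^{−rT}·N(−d₂) = −10.641433 + 8.986964 = -1.654469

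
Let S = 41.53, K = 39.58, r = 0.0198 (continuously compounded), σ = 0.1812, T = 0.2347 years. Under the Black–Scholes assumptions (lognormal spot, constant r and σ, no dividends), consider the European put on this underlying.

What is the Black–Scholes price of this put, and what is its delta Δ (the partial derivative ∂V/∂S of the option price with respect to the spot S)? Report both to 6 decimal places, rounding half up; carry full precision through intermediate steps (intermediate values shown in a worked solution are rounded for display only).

price = 0.597847
Δ = -0.259568

σ√T = 0.1812·√0.2347 = 0.087784
d₁ = (ln(S/K) + (r+σ²/2)T) / (σ√T) = (ln(41.53/39.58) + (0.0198+0.1812²/2)·0.2347) / 0.087784 = (0.048092 + 0.008500) / 0.087784 = 0.644676
d₂ = d₁ − σ√T = 0.644676 − 0.087784 = 0.556892
e^{−rT} = e^{−0.0198·0.2347} = 0.995364
N(−d₁) = 0.259568,  N(−d₂) = 0.288800
Put price V = K·e^{−rT}·N(−d₂) − S·N(−d₁) = 11.377726 − 10.779879 = 0.597847
Δ = −N(−d₁) = -0.259568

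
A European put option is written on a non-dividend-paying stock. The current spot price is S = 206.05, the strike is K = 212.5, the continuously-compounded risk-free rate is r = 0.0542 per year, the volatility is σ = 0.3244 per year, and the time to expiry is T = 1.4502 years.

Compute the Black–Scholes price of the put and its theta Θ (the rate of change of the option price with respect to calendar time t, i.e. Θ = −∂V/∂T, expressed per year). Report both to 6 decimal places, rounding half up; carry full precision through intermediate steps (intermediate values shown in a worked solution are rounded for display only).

σ√T = 0.3244·√1.4502 = 0.390656
d₁ = (ln(S/K) + (r+σ²/2)T) / (σ√T) = (ln(206.05/212.5) + (0.0542+0.3244²/2)·1.4502) / 0.390656 = (-0.030823 + 0.154907) / 0.390656 = 0.317629
d₂ = d₁ − σ√T = 0.317629 − 0.390656 = -0.073027
e^{−rT} = e^{−0.0542·1.4502} = 0.924409
N(−d₁) = 0.375383,  N(−d₂) = 0.529108
Put price V = K·e^{−rT}·N(−d₂) − S·N(−d₁) = 103.936261 − 77.347684 = 26.588577
φ(d₁) = (1/√(2π))·e^{−d₁²/2} = 0.379317
Θ = −S·φ(d₁)·σ/(2√T) + r·K·e^{−rT}·N(−d₂) = −10.527178 + 5.633345 = -4.893832

price = 26.588577
Θ = -4.893832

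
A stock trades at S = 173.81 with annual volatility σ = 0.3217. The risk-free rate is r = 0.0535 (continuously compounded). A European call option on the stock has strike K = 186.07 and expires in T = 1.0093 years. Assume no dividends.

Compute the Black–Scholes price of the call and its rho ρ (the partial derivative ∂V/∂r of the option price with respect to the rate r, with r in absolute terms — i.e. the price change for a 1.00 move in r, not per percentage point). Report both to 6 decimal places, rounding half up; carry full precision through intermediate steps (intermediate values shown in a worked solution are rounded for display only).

price = 21.254015
ρ = 74.485018

σ√T = 0.3217·√1.0093 = 0.323192
d₁ = (ln(S/K) + (r+σ²/2)T) / (σ√T) = (ln(173.81/186.07) + (0.0535+0.3217²/2)·1.0093) / 0.323192 = (-0.068160 + 0.106224) / 0.323192 = 0.117775
d₂ = d₁ − σ√T = 0.117775 − 0.323192 = -0.205417
e^{−rT} = e^{−0.0535·1.0093} = 0.947434
N(d₁) = 0.546877,  N(d₂) = 0.418623
Call price V = S·N(d₁) − K·e^{−rT}·N(d₂) = 95.052705 − 73.798690 = 21.254015
ρ = K·T·e^{−rT}·N(d₂) = 74.485018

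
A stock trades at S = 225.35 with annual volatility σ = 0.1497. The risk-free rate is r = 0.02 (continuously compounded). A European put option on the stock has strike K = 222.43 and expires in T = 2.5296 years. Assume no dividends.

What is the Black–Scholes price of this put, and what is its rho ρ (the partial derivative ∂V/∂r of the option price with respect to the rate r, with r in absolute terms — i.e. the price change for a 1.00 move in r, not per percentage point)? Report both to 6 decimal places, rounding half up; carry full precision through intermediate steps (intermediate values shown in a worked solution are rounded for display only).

price = 14.480687
ρ = -235.936756

σ√T = 0.1497·√2.5296 = 0.238094
d₁ = (ln(S/K) + (r+σ²/2)T) / (σ√T) = (ln(225.35/222.43) + (0.02+0.1497²/2)·2.5296) / 0.238094 = (0.013042 + 0.078936) / 0.238094 = 0.386313
d₂ = d₁ − σ√T = 0.386313 − 0.238094 = 0.148219
e^{−rT} = e^{−0.02·2.5296} = 0.950666
N(−d₁) = 0.349633,  N(−d₂) = 0.441085
Put price V = K·e^{−rT}·N(−d₂) − S·N(−d₁) = 93.270381 − 78.789694 = 14.480687
ρ = −K·T·e^{−rT}·N(−d₂) = -235.936756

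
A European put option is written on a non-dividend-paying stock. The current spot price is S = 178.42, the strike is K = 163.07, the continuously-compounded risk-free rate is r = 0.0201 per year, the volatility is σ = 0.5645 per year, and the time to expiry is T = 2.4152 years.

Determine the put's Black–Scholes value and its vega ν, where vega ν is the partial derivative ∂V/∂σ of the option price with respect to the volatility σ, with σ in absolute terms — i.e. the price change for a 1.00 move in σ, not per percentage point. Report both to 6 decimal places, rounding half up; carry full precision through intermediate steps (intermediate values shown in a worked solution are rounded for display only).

price = 45.705867
ν = 92.589247

σ√T = 0.5645·√2.4152 = 0.877285
d₁ = (ln(S/K) + (r+σ²/2)T) / (σ√T) = (ln(178.42/163.07) + (0.0201+0.5645²/2)·2.4152) / 0.877285 = (0.089961 + 0.433360) / 0.877285 = 0.596523
d₂ = d₁ − σ√T = 0.596523 − 0.877285 = -0.280762
e^{−rT} = e^{−0.0201·2.4152} = 0.952614
N(−d₁) = 0.275413,  N(−d₂) = 0.610553
Put price V = K·e^{−rT}·N(−d₂) − S·N(−d₁) = 94.845047 − 49.139180 = 45.705867
φ(d₁) = (1/√(2π))·e^{−d₁²/2} = 0.333918
ν = S·φ(d₁)·√T = 92.589247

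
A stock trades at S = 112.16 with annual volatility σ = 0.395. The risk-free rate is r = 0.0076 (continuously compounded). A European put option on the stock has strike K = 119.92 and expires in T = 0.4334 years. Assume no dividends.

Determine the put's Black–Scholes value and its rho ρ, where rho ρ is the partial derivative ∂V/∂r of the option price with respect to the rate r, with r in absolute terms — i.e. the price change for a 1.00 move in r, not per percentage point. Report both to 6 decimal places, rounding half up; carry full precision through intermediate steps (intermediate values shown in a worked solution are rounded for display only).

σ√T = 0.395·√0.4334 = 0.260041
d₁ = (ln(S/K) + (r+σ²/2)T) / (σ√T) = (ln(112.16/119.92) + (0.0076+0.395²/2)·0.4334) / 0.260041 = (-0.066898 + 0.037104) / 0.260041 = -0.114574
d₂ = d₁ − σ√T = -0.114574 − 0.260041 = -0.374615
e^{−rT} = e^{−0.0076·0.4334} = 0.996712
N(−d₁) = 0.545609,  N(−d₂) = 0.646027
Put price V = K·e^{−rT}·N(−d₂) − S·N(−d₁) = 77.216752 − 61.195471 = 16.021281
ρ = −K·T·e^{−rT}·N(−d₂) = -33.465740

price = 16.021281
ρ = -33.465740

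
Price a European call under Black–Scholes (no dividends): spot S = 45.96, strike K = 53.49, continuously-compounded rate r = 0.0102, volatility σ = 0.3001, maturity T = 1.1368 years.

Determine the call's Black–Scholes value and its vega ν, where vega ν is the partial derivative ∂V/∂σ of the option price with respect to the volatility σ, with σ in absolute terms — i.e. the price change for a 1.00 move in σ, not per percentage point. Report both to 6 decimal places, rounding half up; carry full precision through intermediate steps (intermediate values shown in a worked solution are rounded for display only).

σ√T = 0.3001·√1.1368 = 0.319969
d₁ = (ln(S/K) + (r+σ²/2)T) / (σ√T) = (ln(45.96/53.49) + (0.0102+0.3001²/2)·1.1368) / 0.319969 = (-0.151723 + 0.062785) / 0.319969 = -0.277957
d₂ = d₁ − σ√T = -0.277957 − 0.319969 = -0.597927
e^{−rT} = e^{−0.0102·1.1368} = 0.988472
N(d₁) = 0.390523,  N(d₂) = 0.274944
Call price V = S·N(d₁) − K·e^{−rT}·N(d₂) = 17.948414 − 14.537234 = 3.411180
φ(d₁) = (1/√(2π))·e^{−d₁²/2} = 0.383825
ν = S·φ(d₁)·√T = 18.808547

price = 3.411180
ν = 18.808547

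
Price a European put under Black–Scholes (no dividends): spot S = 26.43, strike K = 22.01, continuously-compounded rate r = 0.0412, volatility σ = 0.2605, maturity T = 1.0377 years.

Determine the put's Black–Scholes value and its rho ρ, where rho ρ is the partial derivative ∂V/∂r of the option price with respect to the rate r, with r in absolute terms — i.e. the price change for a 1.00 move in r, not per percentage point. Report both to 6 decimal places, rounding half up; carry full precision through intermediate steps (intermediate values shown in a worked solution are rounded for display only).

σ√T = 0.2605·√1.0377 = 0.265365
d₁ = (ln(S/K) + (r+σ²/2)T) / (σ√T) = (ln(26.43/22.01) + (0.0412+0.2605²/2)·1.0377) / 0.265365 = (0.183003 + 0.077963) / 0.265365 = 0.983420
d₂ = d₁ − σ√T = 0.983420 − 0.265365 = 0.718055
e^{−rT} = e^{−0.0412·1.0377} = 0.958148
N(−d₁) = 0.162700,  N(−d₂) = 0.236362
Put price V = K·e^{−rT}·N(−d₂) − S·N(−d₁) = 4.984589 − 4.300168 = 0.684421
ρ = −K·T·e^{−rT}·N(−d₂) = -5.172508

price = 0.684421
ρ = -5.172508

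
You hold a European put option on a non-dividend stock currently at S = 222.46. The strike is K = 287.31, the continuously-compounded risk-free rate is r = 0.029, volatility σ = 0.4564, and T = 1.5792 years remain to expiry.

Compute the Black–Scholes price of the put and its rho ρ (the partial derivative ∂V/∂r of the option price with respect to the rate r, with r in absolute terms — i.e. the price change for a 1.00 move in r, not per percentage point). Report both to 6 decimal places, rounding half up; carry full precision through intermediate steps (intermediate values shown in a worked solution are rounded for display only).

σ√T = 0.4564·√1.5792 = 0.573541
d₁ = (ln(S/K) + (r+σ²/2)T) / (σ√T) = (ln(222.46/287.31) + (0.029+0.4564²/2)·1.5792) / 0.573541 = (-0.255814 + 0.210271) / 0.573541 = -0.079407
d₂ = d₁ − σ√T = -0.079407 − 0.573541 = -0.652948
e^{−rT} = e^{−0.029·1.5792} = 0.955236
N(−d₁) = 0.531646,  N(−d₂) = 0.743105
Put price V = K·e^{−rT}·N(−d₂) − S·N(−d₁) = 203.944335 − 118.269882 = 85.674454
ρ = −K·T·e^{−rT}·N(−d₂) = -322.068894

price = 85.674454
ρ = -322.068894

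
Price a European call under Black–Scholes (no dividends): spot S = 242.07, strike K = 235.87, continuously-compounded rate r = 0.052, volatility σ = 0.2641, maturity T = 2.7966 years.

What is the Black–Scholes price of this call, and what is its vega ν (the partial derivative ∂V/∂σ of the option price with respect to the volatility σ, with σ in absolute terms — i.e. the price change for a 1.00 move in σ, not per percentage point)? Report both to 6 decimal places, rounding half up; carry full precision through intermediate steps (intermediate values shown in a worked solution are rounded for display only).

σ√T = 0.2641·√2.7966 = 0.441655
d₁ = (ln(S/K) + (r+σ²/2)T) / (σ√T) = (ln(242.07/235.87) + (0.052+0.2641²/2)·2.7966) / 0.441655 = (0.025946 + 0.242953) / 0.441655 = 0.608844
d₂ = d₁ − σ√T = 0.608844 − 0.441655 = 0.167188
e^{−rT} = e^{−0.052·2.7966} = 0.864656
N(d₁) = 0.728686,  N(d₂) = 0.566389
Call price V = S·N(d₁) − K·e^{−rT}·N(d₂) = 176.393009 − 115.513045 = 60.879963
φ(d₁) = (1/√(2π))·e^{−d₁²/2} = 0.331448
ν = S·φ(d₁)·√T = 134.175054

price = 60.879963
ν = 134.175054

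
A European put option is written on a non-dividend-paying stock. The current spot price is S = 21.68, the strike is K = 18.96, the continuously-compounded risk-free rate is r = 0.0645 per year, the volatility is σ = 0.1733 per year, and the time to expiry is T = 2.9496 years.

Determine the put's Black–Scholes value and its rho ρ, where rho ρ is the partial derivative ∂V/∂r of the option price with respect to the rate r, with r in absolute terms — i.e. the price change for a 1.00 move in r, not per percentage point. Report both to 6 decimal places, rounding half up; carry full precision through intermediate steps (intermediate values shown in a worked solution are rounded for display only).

price = 0.381519
ρ = -8.017324

σ√T = 0.1733·√2.9496 = 0.297632
d₁ = (ln(S/K) + (r+σ²/2)T) / (σ√T) = (ln(21.68/18.96) + (0.0645+0.1733²/2)·2.9496) / 0.297632 = (0.134059 + 0.234542) / 0.297632 = 1.238442
d₂ = d₁ − σ√T = 1.238442 − 0.297632 = 0.940810
e^{−rT} = e^{−0.0645·2.9496} = 0.826753
N(−d₁) = 0.107776,  N(−d₂) = 0.173401
Put price V = K·e^{−rT}·N(−d₂) − S·N(−d₁) = 2.718105 − 2.336586 = 0.381519
ρ = −K·T·e^{−rT}·N(−d₂) = -8.017324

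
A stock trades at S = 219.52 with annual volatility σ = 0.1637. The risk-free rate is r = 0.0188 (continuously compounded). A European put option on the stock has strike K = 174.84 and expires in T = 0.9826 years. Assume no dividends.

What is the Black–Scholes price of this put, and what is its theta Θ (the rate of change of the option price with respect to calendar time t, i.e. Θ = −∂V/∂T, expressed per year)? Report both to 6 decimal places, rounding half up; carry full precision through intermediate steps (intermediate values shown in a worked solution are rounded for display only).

price = 0.887277
Θ = -1.774886

σ√T = 0.1637·√0.9826 = 0.162270
d₁ = (ln(S/K) + (r+σ²/2)T) / (σ√T) = (ln(219.52/174.84) + (0.0188+0.1637²/2)·0.9826) / 0.162270 = (0.227572 + 0.031639) / 0.162270 = 1.597408
d₂ = d₁ − σ√T = 1.597408 − 0.162270 = 1.435138
e^{−rT} = e^{−0.0188·0.9826} = 0.981697
N(−d₁) = 0.055087,  N(−d₂) = 0.075624
Put price V = K·e^{−rT}·N(−d₂) − S·N(−d₁) = 12.980067 − 12.092790 = 0.887277
φ(d₁) = (1/√(2π))·e^{−d₁²/2} = 0.111381
Θ = −S·φ(d₁)·σ/(2√T) + r·K·e^{−rT}·N(−d₂) = −2.018912 + 0.244025 = -1.774886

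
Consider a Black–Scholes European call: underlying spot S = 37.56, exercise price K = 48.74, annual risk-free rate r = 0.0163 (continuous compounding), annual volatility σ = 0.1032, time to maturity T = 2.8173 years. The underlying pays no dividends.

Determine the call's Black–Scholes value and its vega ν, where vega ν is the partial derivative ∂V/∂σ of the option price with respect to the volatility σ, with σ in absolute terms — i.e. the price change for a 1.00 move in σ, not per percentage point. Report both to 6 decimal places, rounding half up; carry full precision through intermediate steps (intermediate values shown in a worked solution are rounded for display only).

price = 0.373864
ν = 12.945623

σ√T = 0.1032·√2.8173 = 0.173219
d₁ = (ln(S/K) + (r+σ²/2)T) / (σ√T) = (ln(37.56/48.74) + (0.0163+0.1032²/2)·2.8173) / 0.173219 = (-0.260560 + 0.060924) / 0.173219 = -1.152504
d₂ = d₁ − σ√T = -1.152504 − 0.173219 = -1.325723
e^{−rT} = e^{−0.0163·2.8173} = 0.955116
N(d₁) = 0.124557,  N(d₂) = 0.092466
Call price V = S·N(d₁) − K·e^{−rT}·N(d₂) = 4.678360 − 4.304496 = 0.373864
φ(d₁) = (1/√(2π))·e^{−d₁²/2} = 0.205343
ν = S·φ(d₁)·√T = 12.945623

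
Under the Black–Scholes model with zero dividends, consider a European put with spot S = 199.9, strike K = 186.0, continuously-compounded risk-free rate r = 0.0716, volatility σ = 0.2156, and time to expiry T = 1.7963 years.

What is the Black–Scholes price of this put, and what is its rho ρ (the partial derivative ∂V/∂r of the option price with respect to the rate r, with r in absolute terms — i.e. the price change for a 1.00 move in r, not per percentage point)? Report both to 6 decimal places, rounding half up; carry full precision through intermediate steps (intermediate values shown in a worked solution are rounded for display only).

price = 7.490694
ρ = -85.536462

σ√T = 0.2156·√1.7963 = 0.288960
d₁ = (ln(S/K) + (r+σ²/2)T) / (σ√T) = (ln(199.9/186.0) + (0.0716+0.2156²/2)·1.7963) / 0.288960 = (0.072071 + 0.170364) / 0.288960 = 0.838990
d₂ = d₁ − σ√T = 0.838990 − 0.288960 = 0.550029
e^{−rT} = e^{−0.0716·1.7963} = 0.879312
N(−d₁) = 0.200738,  N(−d₂) = 0.291150
Put price V = K·e^{−rT}·N(−d₂) − S·N(−d₁) = 47.618138 − 40.127444 = 7.490694
ρ = −K·T·e^{−rT}·N(−d₂) = -85.536462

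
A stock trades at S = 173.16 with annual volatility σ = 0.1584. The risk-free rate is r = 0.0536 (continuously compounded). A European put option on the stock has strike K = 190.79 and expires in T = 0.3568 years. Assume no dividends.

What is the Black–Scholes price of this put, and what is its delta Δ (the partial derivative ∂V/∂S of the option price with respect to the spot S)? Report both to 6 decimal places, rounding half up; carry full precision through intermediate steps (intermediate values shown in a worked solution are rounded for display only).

σ√T = 0.1584·√0.3568 = 0.094617
d₁ = (ln(S/K) + (r+σ²/2)T) / (σ√T) = (ln(173.16/190.79) + (0.0536+0.1584²/2)·0.3568) / 0.094617 = (-0.096957 + 0.023601) / 0.094617 = -0.775304
d₂ = d₁ − σ√T = -0.775304 − 0.094617 = -0.869921
e^{−rT} = e^{−0.0536·0.3568} = 0.981057
N(−d₁) = 0.780920,  N(−d₂) = 0.807828
Put price V = K·e^{−rT}·N(−d₂) − S·N(−d₁) = 151.205971 − 135.224112 = 15.981859
Δ = −N(−d₁) = -0.780920

price = 15.981859
Δ = -0.780920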